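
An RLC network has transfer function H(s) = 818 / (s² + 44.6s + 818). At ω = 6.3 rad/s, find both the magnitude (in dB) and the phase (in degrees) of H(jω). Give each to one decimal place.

|(j6.3)² + 44.6(j6.3) + 818| = |778.31 + j280.98| = 827.5
|H(j6.3)| = 818 / 827.5 = 0.98855
20 log₁₀(0.98855) = -0.10 dB
∠[(j6.3)² + 44.6(j6.3) + 818] = ∠[778.31 + j280.98] = 19.85°
∠H(j6.3) = −19.85° = -19.85°

|H| = -0.1 dB, ∠H = -19.9 deg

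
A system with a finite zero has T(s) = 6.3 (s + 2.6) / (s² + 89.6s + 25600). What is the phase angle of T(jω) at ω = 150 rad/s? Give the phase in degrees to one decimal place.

∠(j150 + 2.6) = arctan(150/2.6) = 89.01°
∠[(j150)² + 89.6(j150) + 25600] = ∠[3100 + j13440] = 77.01°
∠T(j150) = 89.01° − 77.01° = 12.00°

12.0 deg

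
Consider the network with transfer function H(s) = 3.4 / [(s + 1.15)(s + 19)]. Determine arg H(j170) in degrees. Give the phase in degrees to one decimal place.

-173.2°

∠(j170 + 1.15) = arctan(170/1.15) = 89.61°
∠(j170 + 19) = arctan(170/19) = 83.62°
∠H(j170) = − (89.61° + 83.62°) = -173.24°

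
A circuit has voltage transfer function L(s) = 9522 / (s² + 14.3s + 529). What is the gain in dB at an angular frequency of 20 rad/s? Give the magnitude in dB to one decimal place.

29.6 dB

|(j20)² + 14.3(j20) + 529| = |129 + j286| = 313.7
|L(j20)| = 9522 / 313.7 = 30.349
20 log₁₀(30.349) = 29.64 dB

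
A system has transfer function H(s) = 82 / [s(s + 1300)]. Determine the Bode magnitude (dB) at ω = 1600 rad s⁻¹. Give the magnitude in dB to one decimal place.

-92.1 dB

|j1600 + 1300| = √(1600² + 1300²) = 2062
|j1600| = 1600
|H(j1600)| = 82 / (2062 × 1600) = 2.486e-05
20 log₁₀(2.486e-05) = -92.09 dB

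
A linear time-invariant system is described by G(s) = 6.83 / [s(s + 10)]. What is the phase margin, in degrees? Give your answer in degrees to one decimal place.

Gain crossover: |G(jω)| = 1 at ω ≈ 0.681 rad s⁻¹.
∠G(j0.681) = −90° − arctan(0.681/10) ≈ -93.90°
PM = 180° + (-93.90°) = 86.10°

86.1°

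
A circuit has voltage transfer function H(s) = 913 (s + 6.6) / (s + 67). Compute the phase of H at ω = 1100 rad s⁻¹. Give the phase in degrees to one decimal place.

∠(j1100 + 6.6) = arctan(1100/6.6) = 89.66°
∠(j1100 + 67) = arctan(1100/67) = 86.51°
∠H(j1100) = 89.66° − 86.51° = 3.14°

3.1 deg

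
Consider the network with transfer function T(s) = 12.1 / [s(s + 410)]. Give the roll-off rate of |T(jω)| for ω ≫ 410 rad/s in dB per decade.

-40 dB/decade

With 0 zeros and 2 poles, the high-frequency asymptotic slope is 20 × (0 − 2) = -40 dB/decade.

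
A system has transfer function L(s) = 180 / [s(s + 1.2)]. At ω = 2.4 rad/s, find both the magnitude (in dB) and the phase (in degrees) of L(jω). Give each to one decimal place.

|L| = 28.9 dB, ∠L = -153.4°

|j2.4 + 1.2| = √(2.4² + 1.2²) = 2.683
|j2.4| = 2.4
|L(j2.4)| = 180 / (2.683 × 2.4) = 27.951
20 log₁₀(27.951) = 28.93 dB
∠(j2.4 + 1.2) = arctan(2.4/1.2) = 63.43°
∠(j2.4) = 90.00°
∠L(j2.4) = − (63.43° + 90.00°) = -153.43°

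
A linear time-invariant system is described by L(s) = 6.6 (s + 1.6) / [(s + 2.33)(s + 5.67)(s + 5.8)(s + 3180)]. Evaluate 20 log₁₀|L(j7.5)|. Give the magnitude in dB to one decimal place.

-92.9 dB

|j7.5 + 1.6| = √(7.5² + 1.6²) = 7.669
|j7.5 + 2.33| = √(7.5² + 2.33²) = 7.854
|j7.5 + 5.67| = √(7.5² + 5.67²) = 9.402
|j7.5 + 5.8| = √(7.5² + 5.8²) = 9.481
|j7.5 + 3180| = √(7.5² + 3180²) = 3180
|L(j7.5)| = 6.6 × 7.669 / (7.854 × 9.402 × 9.481 × 3180) = 2.2735e-05
20 log₁₀(2.2735e-05) = -92.87 dB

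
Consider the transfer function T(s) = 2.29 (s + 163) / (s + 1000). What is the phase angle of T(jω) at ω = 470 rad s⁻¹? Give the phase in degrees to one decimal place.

∠(j470 + 163) = arctan(470/163) = 70.87°
∠(j470 + 1000) = arctan(470/1000) = 25.17°
∠T(j470) = 70.87° − 25.17° = 45.70°

45.7°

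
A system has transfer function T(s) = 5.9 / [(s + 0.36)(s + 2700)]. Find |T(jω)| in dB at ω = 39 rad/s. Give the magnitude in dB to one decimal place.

-85.0 dB

|j39 + 0.36| = √(39² + 0.36²) = 39
|j39 + 2700| = √(39² + 2700²) = 2700
|T(j39)| = 5.9 / (39 × 2700) = 5.6022e-05
20 log₁₀(5.6022e-05) = -85.03 dB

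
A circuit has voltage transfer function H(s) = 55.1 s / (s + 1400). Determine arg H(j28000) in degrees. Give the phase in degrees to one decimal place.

2.9 deg

∠(j28000) = 90.00°
∠(j28000 + 1400) = arctan(28000/1400) = 87.14°
∠H(j28000) = 90.00° − 87.14° = 2.86°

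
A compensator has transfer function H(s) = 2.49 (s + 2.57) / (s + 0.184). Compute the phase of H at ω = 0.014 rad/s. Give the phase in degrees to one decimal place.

-4.0°

∠(j0.014 + 2.57) = arctan(0.014/2.57) = 0.31°
∠(j0.014 + 0.184) = arctan(0.014/0.184) = 4.35°
∠H(j0.014) = 0.31° − 4.35° = -4.04°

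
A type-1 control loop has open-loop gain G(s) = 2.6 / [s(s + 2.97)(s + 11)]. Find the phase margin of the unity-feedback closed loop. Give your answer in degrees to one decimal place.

Gain crossover: |G(jω)| = 1 at ω ≈ 0.0796 rad s⁻¹.
∠G(j0.0796) = −90° − arctan(0.0796/2.97) − arctan(0.0796/11) ≈ -91.95°
PM = 180° + (-91.95°) = 88.05°

88.1°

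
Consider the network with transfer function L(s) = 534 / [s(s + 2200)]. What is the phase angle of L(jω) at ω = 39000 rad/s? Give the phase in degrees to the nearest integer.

∠(j39000 + 2200) = arctan(39000/2200) = 86.77°
∠(j39000) = 90.00°
∠L(j39000) = − (86.77° + 90.00°) = -176.77°

-177°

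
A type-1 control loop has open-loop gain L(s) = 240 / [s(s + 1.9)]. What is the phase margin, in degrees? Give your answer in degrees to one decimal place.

7.0°

Gain crossover: |L(jω)| = 1 at ω ≈ 15.4 rad s⁻¹.
∠L(j15.4) = −90° − arctan(15.4/1.9) ≈ -172.98°
PM = 180° + (-172.98°) = 7.02°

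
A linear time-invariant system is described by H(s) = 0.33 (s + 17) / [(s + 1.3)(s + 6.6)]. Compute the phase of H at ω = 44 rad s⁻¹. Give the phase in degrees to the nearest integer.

∠(j44 + 17) = arctan(44/17) = 68.88°
∠(j44 + 1.3) = arctan(44/1.3) = 88.31°
∠(j44 + 6.6) = arctan(44/6.6) = 81.47°
∠H(j44) = 68.88° − (88.31° + 81.47°) = -100.90°

-101°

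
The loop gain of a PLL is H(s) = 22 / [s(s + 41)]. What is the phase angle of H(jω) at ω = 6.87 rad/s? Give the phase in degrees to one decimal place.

∠(j6.87 + 41) = arctan(6.87/41) = 9.51°
∠(j6.87) = 90.00°
∠H(j6.87) = − (9.51° + 90.00°) = -99.51°

-99.5°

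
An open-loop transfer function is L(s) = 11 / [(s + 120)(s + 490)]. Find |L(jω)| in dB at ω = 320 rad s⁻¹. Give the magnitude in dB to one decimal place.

|j320 + 120| = √(320² + 120²) = 341.8
|j320 + 490| = √(320² + 490²) = 585.2
|L(j320)| = 11 / (341.8 × 585.2) = 5.4997e-05
20 log₁₀(5.4997e-05) = -85.19 dB

-85.2 dB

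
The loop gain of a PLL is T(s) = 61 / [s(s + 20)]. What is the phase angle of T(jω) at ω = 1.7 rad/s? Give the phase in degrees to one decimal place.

∠(j1.7 + 20) = arctan(1.7/20) = 4.86°
∠(j1.7) = 90.00°
∠T(j1.7) = − (4.86° + 90.00°) = -94.86°

-94.9°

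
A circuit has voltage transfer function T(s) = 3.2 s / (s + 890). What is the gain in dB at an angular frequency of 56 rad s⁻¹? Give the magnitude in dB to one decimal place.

-13.9 dB

|j56| = 56
|j56 + 890| = √(56² + 890²) = 891.8
|T(j56)| = 3.2 × 56 / 891.8 = 0.20095
20 log₁₀(0.20095) = -13.94 dB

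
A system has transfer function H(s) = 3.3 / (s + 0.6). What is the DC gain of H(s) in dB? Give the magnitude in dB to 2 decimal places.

14.81 dB

H(0) = 3.3 / 0.6 = 5.5
20 log₁₀(5.5) = 14.807 dB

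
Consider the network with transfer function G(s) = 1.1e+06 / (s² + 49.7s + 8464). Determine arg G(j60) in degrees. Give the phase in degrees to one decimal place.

∠[(j60)² + 49.7(j60) + 8464] = ∠[4864 + j2982] = 31.51°
∠G(j60) = −31.51° = -31.51°

-31.5°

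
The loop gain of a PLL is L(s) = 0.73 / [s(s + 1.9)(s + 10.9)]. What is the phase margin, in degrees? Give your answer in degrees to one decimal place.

Gain crossover: |L(jω)| = 1 at ω ≈ 0.0352 rad/sec.
∠L(j0.0352) = −90° − arctan(0.0352/1.9) − arctan(0.0352/10.9) ≈ -91.25°
PM = 180° + (-91.25°) = 88.75°

88.8°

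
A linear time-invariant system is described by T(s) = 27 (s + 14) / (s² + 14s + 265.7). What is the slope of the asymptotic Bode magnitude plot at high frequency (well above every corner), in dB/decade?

-20 dB/decade

With 1 zero and 2 poles, the high-frequency asymptotic slope is 20 × (1 − 2) = -20 dB/decade.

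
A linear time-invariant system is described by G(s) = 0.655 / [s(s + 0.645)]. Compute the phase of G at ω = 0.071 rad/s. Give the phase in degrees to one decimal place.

-96.3°

∠(j0.071 + 0.645) = arctan(0.071/0.645) = 6.28°
∠(j0.071) = 90.00°
∠G(j0.071) = − (6.28° + 90.00°) = -96.28°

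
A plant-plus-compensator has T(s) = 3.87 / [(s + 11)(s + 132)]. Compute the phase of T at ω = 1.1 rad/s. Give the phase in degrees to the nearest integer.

-6°

∠(j1.1 + 11) = arctan(1.1/11) = 5.71°
∠(j1.1 + 132) = arctan(1.1/132) = 0.48°
∠T(j1.1) = − (5.71° + 0.48°) = -6.19°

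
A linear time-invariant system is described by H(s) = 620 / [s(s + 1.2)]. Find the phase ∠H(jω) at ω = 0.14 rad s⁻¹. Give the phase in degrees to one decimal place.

-96.7 deg

∠(j0.14 + 1.2) = arctan(0.14/1.2) = 6.65°
∠(j0.14) = 90.00°
∠H(j0.14) = − (6.65° + 90.00°) = -96.65°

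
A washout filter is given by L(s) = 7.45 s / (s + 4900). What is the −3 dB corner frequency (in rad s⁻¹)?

For a single-pole high-pass, the −3 dB point is at the pole: ω = 4900 rad s⁻¹.

4900 rad s⁻¹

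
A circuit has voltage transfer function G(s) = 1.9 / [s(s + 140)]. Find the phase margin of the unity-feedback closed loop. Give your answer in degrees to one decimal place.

Gain crossover: |G(jω)| = 1 at ω ≈ 0.0136 rad s⁻¹.
∠G(j0.0136) = −90° − arctan(0.0136/140) ≈ -90.01°
PM = 180° + (-90.01°) = 89.99°

90.0 deg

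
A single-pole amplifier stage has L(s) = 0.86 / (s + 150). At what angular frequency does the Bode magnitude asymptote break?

150 rad/sec

The single real pole at s = −150 gives a corner at ω = 150 rad/sec.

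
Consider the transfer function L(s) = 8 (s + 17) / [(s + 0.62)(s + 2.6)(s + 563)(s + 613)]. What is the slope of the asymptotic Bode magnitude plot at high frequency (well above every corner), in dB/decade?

With 1 zero and 4 poles, the high-frequency asymptotic slope is 20 × (1 − 4) = -60 dB/decade.

-60 dB/decade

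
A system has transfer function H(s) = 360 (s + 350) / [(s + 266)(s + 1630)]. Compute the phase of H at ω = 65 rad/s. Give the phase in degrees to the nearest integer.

-5°

∠(j65 + 350) = arctan(65/350) = 10.52°
∠(j65 + 266) = arctan(65/266) = 13.73°
∠(j65 + 1630) = arctan(65/1630) = 2.28°
∠H(j65) = 10.52° − (13.73° + 2.28°) = -5.49°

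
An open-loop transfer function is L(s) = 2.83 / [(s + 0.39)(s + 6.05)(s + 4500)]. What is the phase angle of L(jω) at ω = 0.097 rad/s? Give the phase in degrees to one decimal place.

-14.9 deg

∠(j0.097 + 0.39) = arctan(0.097/0.39) = 13.97°
∠(j0.097 + 6.05) = arctan(0.097/6.05) = 0.92°
∠(j0.097 + 4500) = arctan(0.097/4500) = 0.00°
∠L(j0.097) = − (13.97° + 0.92° + 0.00°) = -14.89°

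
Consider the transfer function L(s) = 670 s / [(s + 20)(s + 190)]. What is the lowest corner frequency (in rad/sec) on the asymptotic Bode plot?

20 rad/sec

Break frequencies occur at each pole and zero magnitude: 20 rad/sec, 190 rad/sec.
The lowest is 20 rad/sec.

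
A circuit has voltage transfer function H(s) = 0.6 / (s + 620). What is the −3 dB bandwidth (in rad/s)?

620 rad/s

For a single-pole low-pass, the −3 dB point is at the pole: ω = 620 rad/s.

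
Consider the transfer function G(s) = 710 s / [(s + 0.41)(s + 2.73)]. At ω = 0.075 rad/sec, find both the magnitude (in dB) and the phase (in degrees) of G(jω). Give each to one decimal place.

|G| = 33.4 dB, ∠G = 78.1 deg

|j0.075| = 0.075
|j0.075 + 0.41| = √(0.075² + 0.41²) = 0.4168
|j0.075 + 2.73| = √(0.075² + 2.73²) = 2.731
|G(j0.075)| = 710 × 0.075 / (0.4168 × 2.731) = 46.78
20 log₁₀(46.78) = 33.40 dB
∠(j0.075) = 90.00°
∠(j0.075 + 0.41) = arctan(0.075/0.41) = 10.37°
∠(j0.075 + 2.73) = arctan(0.075/2.73) = 1.57°
∠G(j0.075) = 90.00° − (10.37° + 1.57°) = 78.06°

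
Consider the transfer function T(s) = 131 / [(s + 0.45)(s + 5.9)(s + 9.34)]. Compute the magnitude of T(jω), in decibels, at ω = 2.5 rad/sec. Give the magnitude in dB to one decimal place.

-1.6 dB

|j2.5 + 0.45| = √(2.5² + 0.45²) = 2.54
|j2.5 + 5.9| = √(2.5² + 5.9²) = 6.408
|j2.5 + 9.34| = √(2.5² + 9.34²) = 9.669
|T(j2.5)| = 131 / (2.54 × 6.408 × 9.669) = 0.83239
20 log₁₀(0.83239) = -1.59 dB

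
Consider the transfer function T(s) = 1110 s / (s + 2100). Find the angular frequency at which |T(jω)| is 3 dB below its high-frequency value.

2100 rad/s

For a single-pole high-pass, the −3 dB point is at the pole: ω = 2100 rad/s.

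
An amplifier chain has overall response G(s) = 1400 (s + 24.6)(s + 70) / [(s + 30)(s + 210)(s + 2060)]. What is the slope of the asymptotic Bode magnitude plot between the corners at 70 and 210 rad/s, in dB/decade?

20 dB/decade

In this band the factors already past their corner are: zero at 24.6, zero at 70, pole at 30; net slope = 20 dB/decade.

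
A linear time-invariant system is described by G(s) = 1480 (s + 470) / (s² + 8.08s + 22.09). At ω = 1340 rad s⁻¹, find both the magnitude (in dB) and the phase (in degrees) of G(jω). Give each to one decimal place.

|G| = 1.4 dB, ∠G = -109.0°

|j1340 + 470| = √(1340² + 470²) = 1420
|(j1340)² + 8.08(j1340) + 22.09| = |-1.7956e+06 + j10827| = 1.796e+06
|G(j1340)| = 1480 × 1420 / 1.796e+06 = 1.1704
20 log₁₀(1.1704) = 1.37 dB
∠(j1340 + 470) = arctan(1340/470) = 70.67°
∠[(j1340)² + 8.08(j1340) + 22.09] = ∠[-1.7956e+06 + j10827] = 179.65°
∠G(j1340) = 70.67° − 179.65° = -108.98°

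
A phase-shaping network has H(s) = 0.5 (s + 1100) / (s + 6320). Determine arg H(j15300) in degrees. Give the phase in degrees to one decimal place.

∠(j15300 + 1100) = arctan(15300/1100) = 85.89°
∠(j15300 + 6320) = arctan(15300/6320) = 67.56°
∠H(j15300) = 85.89° − 67.56° = 18.33°

18.3°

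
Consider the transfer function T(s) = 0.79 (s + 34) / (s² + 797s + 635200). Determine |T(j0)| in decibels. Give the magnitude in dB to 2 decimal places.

T(0) = 0.79 × 34 / 635200 = 4.2286e-05
20 log₁₀(4.2286e-05) = -87.476 dB

-87.48 dB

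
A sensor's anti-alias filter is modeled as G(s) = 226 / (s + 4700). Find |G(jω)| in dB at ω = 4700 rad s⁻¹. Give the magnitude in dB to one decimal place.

-29.4 dB

|j4700 + 4700| = √(4700² + 4700²) = 6647
|G(j4700)| = 226 / 6647 = 0.034001
20 log₁₀(0.034001) = -29.37 dB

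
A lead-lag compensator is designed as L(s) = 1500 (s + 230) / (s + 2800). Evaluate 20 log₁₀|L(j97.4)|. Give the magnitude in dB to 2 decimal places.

42.52 dB

|j97.4 + 230| = √(97.4² + 230²) = 249.8
|j97.4 + 2800| = √(97.4² + 2800²) = 2802
|L(j97.4)| = 1500 × 249.8 / 2802 = 133.73
20 log₁₀(133.73) = 42.524 dB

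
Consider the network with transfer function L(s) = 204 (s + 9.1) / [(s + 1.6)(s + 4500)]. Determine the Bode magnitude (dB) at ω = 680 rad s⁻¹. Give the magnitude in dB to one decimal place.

-27.0 dB

|j680 + 9.1| = √(680² + 9.1²) = 680.1
|j680 + 1.6| = √(680² + 1.6²) = 680
|j680 + 4500| = √(680² + 4500²) = 4551
|L(j680)| = 204 × 680.1 / (680 × 4551) = 0.044828
20 log₁₀(0.044828) = -26.97 dB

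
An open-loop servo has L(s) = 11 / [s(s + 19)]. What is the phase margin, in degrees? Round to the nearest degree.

Gain crossover: |L(jω)| = 1 at ω ≈ 0.579 rad/sec.
∠L(j0.579) = −90° − arctan(0.579/19) ≈ -91.74°
PM = 180° + (-91.74°) = 88.26°

88°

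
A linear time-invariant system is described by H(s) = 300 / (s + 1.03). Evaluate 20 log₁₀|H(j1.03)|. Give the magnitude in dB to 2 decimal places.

|j1.03 + 1.03| = √(1.03² + 1.03²) = 1.457
|H(j1.03)| = 300 / 1.457 = 205.95
20 log₁₀(205.95) = 46.275 dB

46.28 dB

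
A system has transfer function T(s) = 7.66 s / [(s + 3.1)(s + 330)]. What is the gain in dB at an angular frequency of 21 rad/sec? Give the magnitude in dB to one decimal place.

|j21| = 21
|j21 + 3.1| = √(21² + 3.1²) = 21.23
|j21 + 330| = √(21² + 330²) = 330.7
|T(j21)| = 7.66 × 21 / (21.23 × 330.7) = 0.022917
20 log₁₀(0.022917) = -32.80 dB

-32.8 dB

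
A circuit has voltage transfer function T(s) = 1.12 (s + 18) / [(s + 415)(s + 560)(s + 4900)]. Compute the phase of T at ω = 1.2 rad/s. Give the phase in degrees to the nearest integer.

4°

∠(j1.2 + 18) = arctan(1.2/18) = 3.81°
∠(j1.2 + 415) = arctan(1.2/415) = 0.17°
∠(j1.2 + 560) = arctan(1.2/560) = 0.12°
∠(j1.2 + 4900) = arctan(1.2/4900) = 0.01°
∠T(j1.2) = 3.81° − (0.17° + 0.12° + 0.01°) = 3.51°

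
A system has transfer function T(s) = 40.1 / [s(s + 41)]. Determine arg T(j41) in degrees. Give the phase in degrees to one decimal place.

∠(j41 + 41) = arctan(41/41) = 45.00°
∠(j41) = 90.00°
∠T(j41) = − (45.00° + 90.00°) = -135.00°

-135.0 deg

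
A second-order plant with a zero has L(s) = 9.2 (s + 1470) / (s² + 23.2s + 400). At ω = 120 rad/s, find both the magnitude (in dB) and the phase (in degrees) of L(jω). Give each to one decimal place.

|L| = -0.4 dB, ∠L = -164.1°

|j120 + 1470| = √(120² + 1470²) = 1475
|(j120)² + 23.2(j120) + 400| = |-14000 + j2784| = 1.427e+04
|L(j120)| = 9.2 × 1475 / 1.427e+04 = 0.9506
20 log₁₀(0.9506) = -0.44 dB
∠(j120 + 1470) = arctan(120/1470) = 4.67°
∠[(j120)² + 23.2(j120) + 400] = ∠[-14000 + j2784] = 168.75°
∠L(j120) = 4.67° − 168.75° = -164.09°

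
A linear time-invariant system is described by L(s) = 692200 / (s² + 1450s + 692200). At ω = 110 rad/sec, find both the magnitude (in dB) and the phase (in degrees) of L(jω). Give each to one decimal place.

|L| = -0.1 dB, ∠L = -13.2°

|(j110)² + 1450(j110) + 692200| = |6.801e+05 + j1.595e+05| = 6.986e+05
|L(j110)| = 692200 / 6.986e+05 = 0.99091
20 log₁₀(0.99091) = -0.08 dB
∠[(j110)² + 1450(j110) + 692200] = ∠[6.801e+05 + j1.595e+05] = 13.20°
∠L(j110) = −13.20° = -13.20°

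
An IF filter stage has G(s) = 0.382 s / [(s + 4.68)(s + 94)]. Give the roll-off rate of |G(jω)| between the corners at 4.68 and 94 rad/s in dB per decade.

0 dB/decade

In this band the factors already past their corner are: 1 differentiator zero, pole at 4.68; net slope = 0 dB/decade.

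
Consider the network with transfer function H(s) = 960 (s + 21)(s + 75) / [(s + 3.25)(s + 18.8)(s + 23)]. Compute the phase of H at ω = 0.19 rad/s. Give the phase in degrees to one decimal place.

-3.7°

∠(j0.19 + 21) = arctan(0.19/21) = 0.52°
∠(j0.19 + 75) = arctan(0.19/75) = 0.15°
∠(j0.19 + 3.25) = arctan(0.19/3.25) = 3.35°
∠(j0.19 + 18.8) = arctan(0.19/18.8) = 0.58°
∠(j0.19 + 23) = arctan(0.19/23) = 0.47°
∠H(j0.19) = 0.52° + 0.15° − (3.35° + 0.58° + 0.47°) = -3.73°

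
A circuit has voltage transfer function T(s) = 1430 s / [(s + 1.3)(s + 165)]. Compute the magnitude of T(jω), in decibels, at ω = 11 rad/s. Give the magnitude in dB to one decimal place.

18.7 dB

|j11| = 11
|j11 + 1.3| = √(11² + 1.3²) = 11.08
|j11 + 165| = √(11² + 165²) = 165.4
|T(j11)| = 1430 × 11 / (11.08 × 165.4) = 8.5877
20 log₁₀(8.5877) = 18.68 dB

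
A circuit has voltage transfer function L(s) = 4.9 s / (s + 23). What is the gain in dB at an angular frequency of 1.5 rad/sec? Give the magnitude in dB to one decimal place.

-9.9 dB

|j1.5| = 1.5
|j1.5 + 23| = √(1.5² + 23²) = 23.05
|L(j1.5)| = 4.9 × 1.5 / 23.05 = 0.31889
20 log₁₀(0.31889) = -9.93 dB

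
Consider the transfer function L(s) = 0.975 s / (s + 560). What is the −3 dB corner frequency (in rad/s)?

560 rad/s

For a single-pole high-pass, the −3 dB point is at the pole: ω = 560 rad/s.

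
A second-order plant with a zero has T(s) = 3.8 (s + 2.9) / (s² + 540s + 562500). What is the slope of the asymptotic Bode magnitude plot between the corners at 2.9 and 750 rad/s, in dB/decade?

20 dB/decade

In this band the factors already past their corner are: zero at 2.9; net slope = 20 dB/decade.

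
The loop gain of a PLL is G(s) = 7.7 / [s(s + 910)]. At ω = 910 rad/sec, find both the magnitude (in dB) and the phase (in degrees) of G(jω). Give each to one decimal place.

|j910 + 910| = √(910² + 910²) = 1287
|j910| = 910
|G(j910)| = 7.7 / (1287 × 910) = 6.575e-06
20 log₁₀(6.575e-06) = -103.64 dB
∠(j910 + 910) = arctan(910/910) = 45.00°
∠(j910) = 90.00°
∠G(j910) = − (45.00° + 90.00°) = -135.00°

|G| = -103.6 dB, ∠G = -135.0°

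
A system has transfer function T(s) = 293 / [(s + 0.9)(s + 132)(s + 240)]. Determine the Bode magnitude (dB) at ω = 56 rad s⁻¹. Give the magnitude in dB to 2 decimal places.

|j56 + 0.9| = √(56² + 0.9²) = 56.01
|j56 + 132| = √(56² + 132²) = 143.4
|j56 + 240| = √(56² + 240²) = 246.4
|T(j56)| = 293 / (56.01 × 143.4 × 246.4) = 0.00014804
20 log₁₀(0.00014804) = -76.592 dB

-76.59 dB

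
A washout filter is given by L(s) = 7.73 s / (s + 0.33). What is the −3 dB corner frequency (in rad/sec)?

For a single-pole high-pass, the −3 dB point is at the pole: ω = 0.33 rad/sec.

0.33 rad/sec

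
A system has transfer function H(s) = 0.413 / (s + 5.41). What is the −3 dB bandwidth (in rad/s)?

5.41 rad/s

For a single-pole low-pass, the −3 dB point is at the pole: ω = 5.41 rad/s.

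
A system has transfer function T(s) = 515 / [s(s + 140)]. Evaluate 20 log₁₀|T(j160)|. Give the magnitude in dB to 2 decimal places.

-36.40 dB

|j160 + 140| = √(160² + 140²) = 212.6
|j160| = 160
|T(j160)| = 515 / (212.6 × 160) = 0.01514
20 log₁₀(0.01514) = -36.398 dB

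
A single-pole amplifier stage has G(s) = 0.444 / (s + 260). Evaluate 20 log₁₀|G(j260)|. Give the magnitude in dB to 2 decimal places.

|j260 + 260| = √(260² + 260²) = 367.7
|G(j260)| = 0.444 / 367.7 = 0.0012075
20 log₁₀(0.0012075) = -58.362 dB

-58.36 dB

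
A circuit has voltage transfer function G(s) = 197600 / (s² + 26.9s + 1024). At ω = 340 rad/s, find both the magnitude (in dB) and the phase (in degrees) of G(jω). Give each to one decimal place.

|G| = 4.7 dB, ∠G = -175.4°

|(j340)² + 26.9(j340) + 1024| = |-1.1458e+05 + j9146| = 1.149e+05
|G(j340)| = 197600 / 1.149e+05 = 1.7192
20 log₁₀(1.7192) = 4.71 dB
∠[(j340)² + 26.9(j340) + 1024] = ∠[-1.1458e+05 + j9146] = 175.44°
∠G(j340) = −175.44° = -175.44°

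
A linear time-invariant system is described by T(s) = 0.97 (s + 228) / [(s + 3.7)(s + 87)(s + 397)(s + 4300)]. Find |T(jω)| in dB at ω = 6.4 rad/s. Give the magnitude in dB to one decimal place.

-133.9 dB

|j6.4 + 228| = √(6.4² + 228²) = 228.1
|j6.4 + 3.7| = √(6.4² + 3.7²) = 7.393
|j6.4 + 87| = √(6.4² + 87²) = 87.24
|j6.4 + 397| = √(6.4² + 397²) = 397.1
|j6.4 + 4300| = √(6.4² + 4300²) = 4300
|T(j6.4)| = 0.97 × 228.1 / (7.393 × 87.24 × 397.1 × 4300) = 2.0094e-07
20 log₁₀(2.0094e-07) = -133.94 dB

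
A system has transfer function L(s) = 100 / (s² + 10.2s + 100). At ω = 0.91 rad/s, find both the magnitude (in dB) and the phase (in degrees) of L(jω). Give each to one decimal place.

|L| = 0.0 dB, ∠L = -5.3°

|(j0.91)² + 10.2(j0.91) + 100| = |99.172 + j9.282| = 99.61
|L(j0.91)| = 100 / 99.61 = 1.004
20 log₁₀(1.004) = 0.03 dB
∠[(j0.91)² + 10.2(j0.91) + 100] = ∠[99.172 + j9.282] = 5.35°
∠L(j0.91) = −5.35° = -5.35°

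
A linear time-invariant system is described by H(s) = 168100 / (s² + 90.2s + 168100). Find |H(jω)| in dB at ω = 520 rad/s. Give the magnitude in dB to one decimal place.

3.5 dB

|(j520)² + 90.2(j520) + 168100| = |-1.023e+05 + j46904| = 1.125e+05
|H(j520)| = 168100 / 1.125e+05 = 1.4937
20 log₁₀(1.4937) = 3.49 dB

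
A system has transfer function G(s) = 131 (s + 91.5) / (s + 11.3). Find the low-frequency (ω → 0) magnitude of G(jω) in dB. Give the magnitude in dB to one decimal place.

G(0) = 131 × 91.5 / 11.3 = 1060.8
20 log₁₀(1060.8) = 60.51 dB

60.5 dB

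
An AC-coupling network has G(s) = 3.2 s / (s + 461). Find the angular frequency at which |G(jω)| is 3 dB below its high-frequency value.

For a single-pole high-pass, the −3 dB point is at the pole: ω = 461 rad/s.

461 rad/s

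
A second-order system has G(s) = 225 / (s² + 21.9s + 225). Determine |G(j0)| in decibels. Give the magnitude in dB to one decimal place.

G(0) = 225 / 225 = 1
20 log₁₀(1) = 0.00 dB

0.0 dB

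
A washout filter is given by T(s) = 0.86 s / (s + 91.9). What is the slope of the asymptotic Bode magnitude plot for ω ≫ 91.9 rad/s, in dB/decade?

With 1 zero and 1 pole, the high-frequency asymptotic slope is 20 × (1 − 1) = 0 dB/decade.

0 dB/decade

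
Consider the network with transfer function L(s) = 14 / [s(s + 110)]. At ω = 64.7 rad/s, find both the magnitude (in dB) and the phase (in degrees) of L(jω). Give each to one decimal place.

|j64.7 + 110| = √(64.7² + 110²) = 127.6
|j64.7| = 64.7
|L(j64.7)| = 14 / (127.6 × 64.7) = 0.0016956
20 log₁₀(0.0016956) = -55.41 dB
∠(j64.7 + 110) = arctan(64.7/110) = 30.46°
∠(j64.7) = 90.00°
∠L(j64.7) = − (30.46° + 90.00°) = -120.46°

|L| = -55.4 dB, ∠L = -120.5°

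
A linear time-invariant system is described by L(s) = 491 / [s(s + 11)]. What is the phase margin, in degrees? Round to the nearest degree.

Gain crossover: |L(jω)| = 1 at ω ≈ 20.8 rad/s.
∠L(j20.8) = −90° − arctan(20.8/11) ≈ -152.17°
PM = 180° + (-152.17°) = 27.83°

28 deg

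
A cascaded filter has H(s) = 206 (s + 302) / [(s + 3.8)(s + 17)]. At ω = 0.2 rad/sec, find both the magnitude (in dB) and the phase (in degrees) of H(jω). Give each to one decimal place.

|H| = 59.7 dB, ∠H = -3.6°

|j0.2 + 302| = √(0.2² + 302²) = 302
|j0.2 + 3.8| = √(0.2² + 3.8²) = 3.805
|j0.2 + 17| = √(0.2² + 17²) = 17
|H(j0.2)| = 206 × 302 / (3.805 × 17) = 961.64
20 log₁₀(961.64) = 59.66 dB
∠(j0.2 + 302) = arctan(0.2/302) = 0.04°
∠(j0.2 + 3.8) = arctan(0.2/3.8) = 3.01°
∠(j0.2 + 17) = arctan(0.2/17) = 0.67°
∠H(j0.2) = 0.04° − (3.01° + 0.67°) = -3.65°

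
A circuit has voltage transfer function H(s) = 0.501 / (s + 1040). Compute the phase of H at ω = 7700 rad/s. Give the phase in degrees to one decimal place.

-82.3°

∠(j7700 + 1040) = arctan(7700/1040) = 82.31°
∠H(j7700) = −82.31° = -82.31°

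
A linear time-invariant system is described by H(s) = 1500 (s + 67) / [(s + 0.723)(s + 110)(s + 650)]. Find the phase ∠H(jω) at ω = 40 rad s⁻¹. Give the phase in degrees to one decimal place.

-81.6 deg

∠(j40 + 67) = arctan(40/67) = 30.84°
∠(j40 + 0.723) = arctan(40/0.723) = 88.96°
∠(j40 + 110) = arctan(40/110) = 19.98°
∠(j40 + 650) = arctan(40/650) = 3.52°
∠H(j40) = 30.84° − (88.96° + 19.98° + 3.52°) = -81.63°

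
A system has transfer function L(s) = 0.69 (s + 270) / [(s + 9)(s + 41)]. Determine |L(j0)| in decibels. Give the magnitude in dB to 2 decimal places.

L(0) = 0.69 × 270 / (9 × 41) = 0.50488
20 log₁₀(0.50488) = -5.936 dB

-5.94 dB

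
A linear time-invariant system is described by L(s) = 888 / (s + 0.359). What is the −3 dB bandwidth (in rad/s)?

For a single-pole low-pass, the −3 dB point is at the pole: ω = 0.359 rad/s.

0.359 rad/s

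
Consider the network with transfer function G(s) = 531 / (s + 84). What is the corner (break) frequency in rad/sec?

The single real pole at s = −84 gives a corner at ω = 84 rad/sec.

84 rad/sec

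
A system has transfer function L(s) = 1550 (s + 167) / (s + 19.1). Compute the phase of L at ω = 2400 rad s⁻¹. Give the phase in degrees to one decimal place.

∠(j2400 + 167) = arctan(2400/167) = 86.02°
∠(j2400 + 19.1) = arctan(2400/19.1) = 89.54°
∠L(j2400) = 86.02° − 89.54° = -3.52°

-3.5°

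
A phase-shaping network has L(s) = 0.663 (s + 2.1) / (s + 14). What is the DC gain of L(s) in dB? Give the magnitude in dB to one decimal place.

-20.0 dB

L(0) = 0.663 × 2.1 / 14 = 0.09945
20 log₁₀(0.09945) = -20.05 dB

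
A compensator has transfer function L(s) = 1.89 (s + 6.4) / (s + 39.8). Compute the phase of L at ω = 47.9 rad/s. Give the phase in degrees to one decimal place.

∠(j47.9 + 6.4) = arctan(47.9/6.4) = 82.39°
∠(j47.9 + 39.8) = arctan(47.9/39.8) = 50.28°
∠L(j47.9) = 82.39° − 50.28° = 32.11°

32.1°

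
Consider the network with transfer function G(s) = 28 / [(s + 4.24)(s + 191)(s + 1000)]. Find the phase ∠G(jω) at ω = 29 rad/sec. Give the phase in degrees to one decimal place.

∠(j29 + 4.24) = arctan(29/4.24) = 81.68°
∠(j29 + 191) = arctan(29/191) = 8.63°
∠(j29 + 1000) = arctan(29/1000) = 1.66°
∠G(j29) = − (81.68° + 8.63° + 1.66°) = -91.98°

-92.0 deg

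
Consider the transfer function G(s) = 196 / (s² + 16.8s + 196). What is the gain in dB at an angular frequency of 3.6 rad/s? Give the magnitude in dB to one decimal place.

0.1 dB

|(j3.6)² + 16.8(j3.6) + 196| = |183.04 + j60.48| = 192.8
|G(j3.6)| = 196 / 192.8 = 1.0167
20 log₁₀(1.0167) = 0.14 dB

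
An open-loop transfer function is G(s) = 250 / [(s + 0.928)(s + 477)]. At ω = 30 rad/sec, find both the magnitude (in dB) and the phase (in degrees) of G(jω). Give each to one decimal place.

|j30 + 0.928| = √(30² + 0.928²) = 30.01
|j30 + 477| = √(30² + 477²) = 477.9
|G(j30)| = 250 / (30.01 × 477.9) = 0.017428
20 log₁₀(0.017428) = -35.18 dB
∠(j30 + 0.928) = arctan(30/0.928) = 88.23°
∠(j30 + 477) = arctan(30/477) = 3.60°
∠G(j30) = − (88.23° + 3.60°) = -91.83°

|G| = -35.2 dB, ∠G = -91.8°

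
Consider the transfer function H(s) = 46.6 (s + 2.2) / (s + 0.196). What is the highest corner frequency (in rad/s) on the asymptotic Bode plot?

Break frequencies occur at each pole and zero magnitude: 0.196 rad/s, 2.2 rad/s.
The highest is 2.2 rad/s.

2.2 rad/s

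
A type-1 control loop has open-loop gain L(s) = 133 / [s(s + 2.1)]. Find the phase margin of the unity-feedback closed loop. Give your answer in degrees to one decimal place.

10.4°

Gain crossover: |L(jω)| = 1 at ω ≈ 11.4 rad/sec.
∠L(j11.4) = −90° − arctan(11.4/2.1) ≈ -169.60°
PM = 180° + (-169.60°) = 10.40°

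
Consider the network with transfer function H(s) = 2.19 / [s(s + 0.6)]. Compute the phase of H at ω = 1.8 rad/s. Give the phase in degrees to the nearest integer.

∠(j1.8 + 0.6) = arctan(1.8/0.6) = 71.57°
∠(j1.8) = 90.00°
∠H(j1.8) = − (71.57° + 90.00°) = -161.57°

-162°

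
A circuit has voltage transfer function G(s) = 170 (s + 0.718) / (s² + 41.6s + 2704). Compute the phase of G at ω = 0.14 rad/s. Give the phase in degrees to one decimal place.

10.9°

∠(j0.14 + 0.718) = arctan(0.14/0.718) = 11.03°
∠[(j0.14)² + 41.6(j0.14) + 2704] = ∠[2704 + j5.824] = 0.12°
∠G(j0.14) = 11.03° − 0.12° = 10.91°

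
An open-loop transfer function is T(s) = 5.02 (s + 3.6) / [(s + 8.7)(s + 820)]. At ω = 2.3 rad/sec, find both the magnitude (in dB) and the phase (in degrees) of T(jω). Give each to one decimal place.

|j2.3 + 3.6| = √(2.3² + 3.6²) = 4.272
|j2.3 + 8.7| = √(2.3² + 8.7²) = 8.999
|j2.3 + 820| = √(2.3² + 820²) = 820
|T(j2.3)| = 5.02 × 4.272 / (8.999 × 820) = 0.0029062
20 log₁₀(0.0029062) = -50.73 dB
∠(j2.3 + 3.6) = arctan(2.3/3.6) = 32.57°
∠(j2.3 + 8.7) = arctan(2.3/8.7) = 14.81°
∠(j2.3 + 820) = arctan(2.3/820) = 0.16°
∠T(j2.3) = 32.57° − (14.81° + 0.16°) = 17.60°

|T| = -50.7 dB, ∠T = 17.6°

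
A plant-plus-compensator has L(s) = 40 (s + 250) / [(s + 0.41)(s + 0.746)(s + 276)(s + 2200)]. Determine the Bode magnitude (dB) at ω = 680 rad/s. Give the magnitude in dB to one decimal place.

|j680 + 250| = √(680² + 250²) = 724.5
|j680 + 0.41| = √(680² + 0.41²) = 680
|j680 + 0.746| = √(680² + 0.746²) = 680
|j680 + 276| = √(680² + 276²) = 733.9
|j680 + 2200| = √(680² + 2200²) = 2303
|L(j680)| = 40 × 724.5 / (680 × 680 × 733.9 × 2303) = 3.7087e-08
20 log₁₀(3.7087e-08) = -148.62 dB

-148.6 dB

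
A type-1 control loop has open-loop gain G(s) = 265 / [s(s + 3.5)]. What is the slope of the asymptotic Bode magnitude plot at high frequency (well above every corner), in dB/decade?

-40 dB/decade

With 0 zeros and 2 poles, the high-frequency asymptotic slope is 20 × (0 − 2) = -40 dB/decade.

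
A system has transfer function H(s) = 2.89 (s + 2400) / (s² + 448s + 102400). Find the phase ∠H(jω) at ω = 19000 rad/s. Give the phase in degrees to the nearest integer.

-96 deg

∠(j19000 + 2400) = arctan(19000/2400) = 82.80°
∠[(j19000)² + 448(j19000) + 102400] = ∠[-3.609e+08 + j8.512e+06] = 178.65°
∠H(j19000) = 82.80° − 178.65° = -95.85°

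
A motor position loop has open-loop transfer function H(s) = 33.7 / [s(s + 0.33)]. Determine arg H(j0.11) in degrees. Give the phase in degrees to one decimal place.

∠(j0.11 + 0.33) = arctan(0.11/0.33) = 18.43°
∠(j0.11) = 90.00°
∠H(j0.11) = − (18.43° + 90.00°) = -108.43°

-108.4°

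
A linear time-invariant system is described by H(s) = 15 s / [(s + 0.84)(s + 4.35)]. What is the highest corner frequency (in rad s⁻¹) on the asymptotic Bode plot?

Break frequencies occur at each pole and zero magnitude: 0.84 rad s⁻¹, 4.35 rad s⁻¹.
The highest is 4.35 rad s⁻¹.

4.35 rad s⁻¹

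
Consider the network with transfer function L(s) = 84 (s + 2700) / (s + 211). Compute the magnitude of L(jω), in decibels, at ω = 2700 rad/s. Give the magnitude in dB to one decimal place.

|j2700 + 2700| = √(2700² + 2700²) = 3818
|j2700 + 211| = √(2700² + 211²) = 2708
|L(j2700)| = 84 × 3818 / 2708 = 118.43
20 log₁₀(118.43) = 41.47 dB

41.5 dB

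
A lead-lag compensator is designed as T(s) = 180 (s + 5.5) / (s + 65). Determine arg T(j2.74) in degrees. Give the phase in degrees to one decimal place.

24.1°

∠(j2.74 + 5.5) = arctan(2.74/5.5) = 26.48°
∠(j2.74 + 65) = arctan(2.74/65) = 2.41°
∠T(j2.74) = 26.48° − 2.41° = 24.07°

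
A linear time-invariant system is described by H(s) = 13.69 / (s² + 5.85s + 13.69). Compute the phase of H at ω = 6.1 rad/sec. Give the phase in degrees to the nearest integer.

∠[(j6.1)² + 5.85(j6.1) + 13.69] = ∠[-23.52 + j35.685] = 123.39°
∠H(j6.1) = −123.39° = -123.39°

-123°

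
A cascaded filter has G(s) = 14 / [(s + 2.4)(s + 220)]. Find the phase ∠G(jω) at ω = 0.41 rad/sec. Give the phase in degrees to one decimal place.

-9.8 deg

∠(j0.41 + 2.4) = arctan(0.41/2.4) = 9.69°
∠(j0.41 + 220) = arctan(0.41/220) = 0.11°
∠G(j0.41) = − (9.69° + 0.11°) = -9.80°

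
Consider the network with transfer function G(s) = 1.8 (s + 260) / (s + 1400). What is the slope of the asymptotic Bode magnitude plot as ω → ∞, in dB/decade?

0 dB/decade

With 1 zero and 1 pole, the high-frequency asymptotic slope is 20 × (1 − 1) = 0 dB/decade.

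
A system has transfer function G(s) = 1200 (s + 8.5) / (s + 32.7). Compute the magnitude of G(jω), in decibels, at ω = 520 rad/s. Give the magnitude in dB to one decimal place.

|j520 + 8.5| = √(520² + 8.5²) = 520.1
|j520 + 32.7| = √(520² + 32.7²) = 521
|G(j520)| = 1200 × 520.1 / 521 = 1197.8
20 log₁₀(1197.8) = 61.57 dB

61.6 dB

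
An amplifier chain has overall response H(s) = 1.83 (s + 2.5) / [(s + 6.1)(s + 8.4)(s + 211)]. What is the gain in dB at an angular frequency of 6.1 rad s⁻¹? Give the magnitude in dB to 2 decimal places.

|j6.1 + 2.5| = √(6.1² + 2.5²) = 6.592
|j6.1 + 6.1| = √(6.1² + 6.1²) = 8.627
|j6.1 + 8.4| = √(6.1² + 8.4²) = 10.38
|j6.1 + 211| = √(6.1² + 211²) = 211.1
|H(j6.1)| = 1.83 × 6.592 / (8.627 × 10.38 × 211.1) = 0.00063817
20 log₁₀(0.00063817) = -63.901 dB

-63.90 dB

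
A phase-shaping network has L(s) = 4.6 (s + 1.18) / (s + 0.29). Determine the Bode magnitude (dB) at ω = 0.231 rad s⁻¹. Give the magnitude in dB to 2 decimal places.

23.47 dB

|j0.231 + 1.18| = √(0.231² + 1.18²) = 1.202
|j0.231 + 0.29| = √(0.231² + 0.29²) = 0.3708
|L(j0.231)| = 4.6 × 1.202 / 0.3708 = 14.918
20 log₁₀(14.918) = 23.474 dB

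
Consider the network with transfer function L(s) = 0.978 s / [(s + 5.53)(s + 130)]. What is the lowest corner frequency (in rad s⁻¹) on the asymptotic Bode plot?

Break frequencies occur at each pole and zero magnitude: 5.53 rad s⁻¹, 130 rad s⁻¹.
The lowest is 5.53 rad s⁻¹.

5.53 rad s⁻¹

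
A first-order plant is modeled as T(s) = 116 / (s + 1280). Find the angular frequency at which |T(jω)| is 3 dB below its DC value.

For a single-pole low-pass, the −3 dB point is at the pole: ω = 1280 rad/sec.

1280 rad/sec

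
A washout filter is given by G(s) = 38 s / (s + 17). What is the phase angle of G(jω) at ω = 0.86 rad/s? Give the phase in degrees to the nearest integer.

87 deg

∠(j0.86) = 90.00°
∠(j0.86 + 17) = arctan(0.86/17) = 2.90°
∠G(j0.86) = 90.00° − 2.90° = 87.10°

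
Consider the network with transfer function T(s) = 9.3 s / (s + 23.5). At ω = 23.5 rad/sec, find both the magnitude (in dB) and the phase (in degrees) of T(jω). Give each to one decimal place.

|j23.5| = 23.5
|j23.5 + 23.5| = √(23.5² + 23.5²) = 33.23
|T(j23.5)| = 9.3 × 23.5 / 33.23 = 6.5761
20 log₁₀(6.5761) = 16.36 dB
∠(j23.5) = 90.00°
∠(j23.5 + 23.5) = arctan(23.5/23.5) = 45.00°
∠T(j23.5) = 90.00° − 45.00° = 45.00°

|T| = 16.4 dB, ∠T = 45.0 deg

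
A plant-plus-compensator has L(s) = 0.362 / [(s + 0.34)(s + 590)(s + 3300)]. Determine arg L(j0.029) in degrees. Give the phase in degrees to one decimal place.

-4.9 deg

∠(j0.029 + 0.34) = arctan(0.029/0.34) = 4.88°
∠(j0.029 + 590) = arctan(0.029/590) = 0.00°
∠(j0.029 + 3300) = arctan(0.029/3300) = 0.00°
∠L(j0.029) = − (4.88° + 0.00° + 0.00°) = -4.88°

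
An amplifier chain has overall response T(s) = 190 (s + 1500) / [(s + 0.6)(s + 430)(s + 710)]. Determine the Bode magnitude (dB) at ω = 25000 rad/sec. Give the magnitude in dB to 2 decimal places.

|j25000 + 1500| = √(25000² + 1500²) = 2.504e+04
|j25000 + 0.6| = √(25000² + 0.6²) = 2.5e+04
|j25000 + 430| = √(25000² + 430²) = 2.5e+04
|j25000 + 710| = √(25000² + 710²) = 2.501e+04
|T(j25000)| = 190 × 2.504e+04 / (2.5e+04 × 2.5e+04 × 2.501e+04) = 3.0438e-07
20 log₁₀(3.0438e-07) = -130.332 dB

-130.33 dB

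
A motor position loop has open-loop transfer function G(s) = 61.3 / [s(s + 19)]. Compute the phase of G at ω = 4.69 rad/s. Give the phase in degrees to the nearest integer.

-104°

∠(j4.69 + 19) = arctan(4.69/19) = 13.87°
∠(j4.69) = 90.00°
∠G(j4.69) = − (13.87° + 90.00°) = -103.87°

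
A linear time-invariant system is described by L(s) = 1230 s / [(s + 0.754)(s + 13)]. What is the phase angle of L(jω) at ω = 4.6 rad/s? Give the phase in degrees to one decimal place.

-10.2 deg

∠(j4.6) = 90.00°
∠(j4.6 + 0.754) = arctan(4.6/0.754) = 80.69°
∠(j4.6 + 13) = arctan(4.6/13) = 19.49°
∠L(j4.6) = 90.00° − (80.69° + 19.49°) = -10.18°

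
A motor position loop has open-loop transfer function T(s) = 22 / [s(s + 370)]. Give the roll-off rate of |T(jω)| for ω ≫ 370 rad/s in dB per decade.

-40 dB/decade

With 0 zeros and 2 poles, the high-frequency asymptotic slope is 20 × (0 − 2) = -40 dB/decade.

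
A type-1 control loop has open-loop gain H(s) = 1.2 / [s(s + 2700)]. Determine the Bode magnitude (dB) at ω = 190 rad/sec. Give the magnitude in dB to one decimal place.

-112.6 dB

|j190 + 2700| = √(190² + 2700²) = 2707
|j190| = 190
|H(j190)| = 1.2 / (2707 × 190) = 2.3334e-06
20 log₁₀(2.3334e-06) = -112.64 dB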